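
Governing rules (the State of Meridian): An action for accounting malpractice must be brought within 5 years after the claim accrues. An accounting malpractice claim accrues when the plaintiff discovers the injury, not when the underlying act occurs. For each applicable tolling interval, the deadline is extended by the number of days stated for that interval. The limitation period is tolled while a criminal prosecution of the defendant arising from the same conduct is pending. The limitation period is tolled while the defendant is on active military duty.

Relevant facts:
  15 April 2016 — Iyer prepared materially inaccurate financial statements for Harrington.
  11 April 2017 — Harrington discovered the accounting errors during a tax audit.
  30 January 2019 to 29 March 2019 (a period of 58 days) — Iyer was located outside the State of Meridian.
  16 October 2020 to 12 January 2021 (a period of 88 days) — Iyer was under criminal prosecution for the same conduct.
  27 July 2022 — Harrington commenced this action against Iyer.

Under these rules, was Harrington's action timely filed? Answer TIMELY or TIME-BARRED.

Under the discovery rule, the claim accrued on 11 April 2017, when Harrington discovered the injury — not on the 15 April 2016 date of the underlying act.
The untolled deadline — 5 years after 11 April 2017 — is 11 April 2022.
The pending criminal prosecution from 16 October 2020 to 12 January 2021 tolled the period for 88 days, extending the deadline to 8 July 2022.
Although the defendant's absence ran from 30 January 2019 to 29 March 2019, the stated rules do not make that a tolling event, so it is disregarded.
The 27 July 2022 filing falls after the 8 July 2022 deadline; the claim is time-barred.

TIME-BARRED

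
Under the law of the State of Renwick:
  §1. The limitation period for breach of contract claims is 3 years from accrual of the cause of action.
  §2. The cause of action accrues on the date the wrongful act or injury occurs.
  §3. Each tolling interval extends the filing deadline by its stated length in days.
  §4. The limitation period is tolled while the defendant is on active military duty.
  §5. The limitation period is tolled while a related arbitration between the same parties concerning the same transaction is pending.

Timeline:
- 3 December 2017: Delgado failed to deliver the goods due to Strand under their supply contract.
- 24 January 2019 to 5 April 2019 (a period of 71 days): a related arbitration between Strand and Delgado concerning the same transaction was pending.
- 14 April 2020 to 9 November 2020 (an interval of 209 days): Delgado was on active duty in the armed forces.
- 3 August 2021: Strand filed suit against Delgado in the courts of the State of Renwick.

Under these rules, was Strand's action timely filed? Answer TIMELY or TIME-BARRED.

The cause of action accrued on 3 December 2017, the date of the act.
Adding the 3 years base period to 3 December 2017 gives a deadline of 3 December 2020, before any tolling.
The period was tolled for 71 days by the pending related arbitration (24 January 2019 to 5 April 2019), pushing the deadline to 12 February 2021.
The defendant's active military service from 14 April 2020 to 9 November 2020 tolled the period for 209 days, extending the deadline to 9 September 2021.
The 3 August 2021 filing precedes the 9 September 2021 deadline; the claim is timely.

TIMELY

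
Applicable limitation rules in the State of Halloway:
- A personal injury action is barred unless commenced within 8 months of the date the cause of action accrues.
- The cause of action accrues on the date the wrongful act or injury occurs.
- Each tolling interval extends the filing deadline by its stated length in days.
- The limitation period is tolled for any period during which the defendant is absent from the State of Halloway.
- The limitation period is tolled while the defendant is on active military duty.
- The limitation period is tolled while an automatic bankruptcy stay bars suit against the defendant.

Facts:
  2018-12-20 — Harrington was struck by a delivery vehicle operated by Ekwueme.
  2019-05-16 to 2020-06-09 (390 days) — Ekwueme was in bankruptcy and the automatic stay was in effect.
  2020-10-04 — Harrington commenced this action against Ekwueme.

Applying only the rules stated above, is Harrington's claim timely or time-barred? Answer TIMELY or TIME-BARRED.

TIME-BARRED

The cause of action accrued on 2018-12-20, the date of the act.
8 months from 2018-12-20 is 2019-08-20.
The period was tolled for 390 days by the automatic bankruptcy stay (2019-05-16 to 2020-06-09), pushing the deadline to 2020-09-13.
Harrington filed on 2020-10-04, after the 2020-09-13 deadline, so the action is time-barred.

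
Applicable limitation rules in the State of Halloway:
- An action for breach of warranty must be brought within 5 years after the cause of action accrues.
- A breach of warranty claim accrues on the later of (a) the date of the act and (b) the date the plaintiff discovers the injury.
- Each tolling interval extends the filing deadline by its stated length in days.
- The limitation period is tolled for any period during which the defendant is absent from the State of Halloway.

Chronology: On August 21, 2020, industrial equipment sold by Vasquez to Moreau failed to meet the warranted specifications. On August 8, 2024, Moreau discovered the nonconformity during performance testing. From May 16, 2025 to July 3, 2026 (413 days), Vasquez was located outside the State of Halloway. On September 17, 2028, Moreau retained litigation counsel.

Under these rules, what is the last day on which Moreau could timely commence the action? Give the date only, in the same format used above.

September 25, 2030

Taking the later of the act (August 21, 2020) and discovery (August 8, 2024), the claim accrued on August 8, 2024.
The untolled deadline — 5 years after August 8, 2024 — is August 8, 2029.
The defendant's absence from the jurisdiction from May 16, 2025 to July 3, 2026 tolled the period for 413 days, extending the deadline to September 25, 2030.
None of the other events listed affects the running of the period under the stated rules.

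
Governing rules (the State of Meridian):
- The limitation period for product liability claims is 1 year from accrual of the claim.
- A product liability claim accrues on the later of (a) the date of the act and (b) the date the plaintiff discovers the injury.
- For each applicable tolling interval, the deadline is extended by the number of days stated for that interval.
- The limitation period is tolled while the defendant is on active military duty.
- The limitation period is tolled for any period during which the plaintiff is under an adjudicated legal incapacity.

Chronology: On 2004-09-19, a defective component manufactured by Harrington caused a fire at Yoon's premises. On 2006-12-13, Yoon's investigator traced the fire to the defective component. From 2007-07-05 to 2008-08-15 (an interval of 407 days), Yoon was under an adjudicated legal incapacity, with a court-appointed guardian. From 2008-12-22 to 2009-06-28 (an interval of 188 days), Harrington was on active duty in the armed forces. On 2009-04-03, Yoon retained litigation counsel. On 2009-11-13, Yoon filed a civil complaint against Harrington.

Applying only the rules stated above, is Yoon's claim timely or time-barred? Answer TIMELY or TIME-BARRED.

Taking the later of the act (2004-09-19) and discovery (2006-12-13), the claim accrued on 2006-12-13.
Adding the 1 year base period to 2006-12-13 gives a deadline of 2007-12-13, before any tolling.
The plaintiff's legal incapacity from 2007-07-05 to 2008-08-15 tolled the period for 407 days, extending the deadline to 2009-01-23.
Because the defendant's active military service ran from 2008-12-22 to 2009-06-28, the deadline is extended by 188 days to 2009-07-30.
Nothing else in the chronology tolls or restarts the period.
The 2009-11-13 filing falls after the 2009-07-30 deadline; the claim is time-barred.

TIME-BARRED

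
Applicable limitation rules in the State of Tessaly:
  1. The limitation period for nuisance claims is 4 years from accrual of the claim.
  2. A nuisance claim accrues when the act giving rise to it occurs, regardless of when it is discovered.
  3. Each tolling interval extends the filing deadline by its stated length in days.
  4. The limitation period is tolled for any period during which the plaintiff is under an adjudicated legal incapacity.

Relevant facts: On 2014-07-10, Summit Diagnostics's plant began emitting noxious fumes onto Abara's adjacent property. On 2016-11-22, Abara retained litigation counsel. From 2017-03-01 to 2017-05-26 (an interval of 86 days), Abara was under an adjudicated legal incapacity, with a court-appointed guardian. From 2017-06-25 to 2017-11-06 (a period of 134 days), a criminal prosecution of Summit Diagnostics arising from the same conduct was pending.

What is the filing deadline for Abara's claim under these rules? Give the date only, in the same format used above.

2018-10-04

The claim accrued on 2014-07-10, the date of the act.
4 years from 2014-07-10 is 2018-07-10.
The period was tolled for 86 days by the plaintiff's legal incapacity (2017-03-01 to 2017-05-26), pushing the deadline to 2018-10-04.
No stated provision tolls the period for a criminal prosecution, so the interval from 2017-06-25 to 2017-11-06 has no effect on the deadline.
The other events in the timeline have no effect on the limitation period under the stated rules.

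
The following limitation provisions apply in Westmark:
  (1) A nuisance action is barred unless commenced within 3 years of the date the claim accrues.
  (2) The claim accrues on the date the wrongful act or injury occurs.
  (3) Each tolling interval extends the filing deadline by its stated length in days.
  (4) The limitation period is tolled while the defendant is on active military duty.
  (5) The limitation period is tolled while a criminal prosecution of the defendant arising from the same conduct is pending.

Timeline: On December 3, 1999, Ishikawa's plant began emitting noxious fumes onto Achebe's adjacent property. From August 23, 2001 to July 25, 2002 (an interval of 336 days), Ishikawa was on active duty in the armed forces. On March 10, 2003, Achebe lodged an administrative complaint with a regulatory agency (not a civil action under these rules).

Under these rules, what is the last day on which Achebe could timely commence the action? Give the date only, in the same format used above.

The limitation period began to run on December 3, 1999.
The untolled deadline — 3 years after December 3, 1999 — is December 3, 2002.
The period was tolled for 336 days by the defendant's active military service (August 23, 2001 to July 25, 2002), pushing the deadline to November 4, 2003.
The other events in the timeline have no effect on the limitation period under the stated rules.

November 4, 2003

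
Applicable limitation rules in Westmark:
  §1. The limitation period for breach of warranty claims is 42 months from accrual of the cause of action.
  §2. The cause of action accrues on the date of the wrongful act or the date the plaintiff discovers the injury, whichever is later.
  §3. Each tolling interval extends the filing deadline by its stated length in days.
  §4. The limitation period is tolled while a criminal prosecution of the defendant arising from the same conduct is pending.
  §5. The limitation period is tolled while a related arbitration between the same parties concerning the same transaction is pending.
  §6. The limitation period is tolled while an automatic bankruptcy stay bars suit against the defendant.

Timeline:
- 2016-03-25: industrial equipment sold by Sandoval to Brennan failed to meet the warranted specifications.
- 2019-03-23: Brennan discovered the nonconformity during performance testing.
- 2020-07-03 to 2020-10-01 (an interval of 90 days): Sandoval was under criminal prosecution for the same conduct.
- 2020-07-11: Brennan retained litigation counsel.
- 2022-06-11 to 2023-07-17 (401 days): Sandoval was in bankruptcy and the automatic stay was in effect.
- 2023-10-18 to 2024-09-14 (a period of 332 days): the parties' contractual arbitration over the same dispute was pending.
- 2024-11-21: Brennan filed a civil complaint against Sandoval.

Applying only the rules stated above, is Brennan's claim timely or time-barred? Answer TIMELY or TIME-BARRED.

The claim accrued on 2019-03-23 — the later of the 2016-03-25 act and the 2019-03-23 discovery.
Adding the 42 months base period to 2019-03-23 gives a deadline of 2022-09-23, before any tolling.
The pending criminal prosecution from 2020-07-03 to 2020-10-01 tolled the period for 90 days, extending the deadline to 2022-12-22.
Because the automatic bankruptcy stay ran from 2022-06-11 to 2023-07-17, the deadline is extended by 401 days to 2024-01-27.
Because the pending related arbitration ran from 2023-10-18 to 2024-09-14, the deadline is extended by 332 days to 2024-12-24.
None of the other events listed affects the running of the period under the stated rules.
Filing on 2024-11-21 beat the 2024-12-24 deadline — the action is timely.

TIMELY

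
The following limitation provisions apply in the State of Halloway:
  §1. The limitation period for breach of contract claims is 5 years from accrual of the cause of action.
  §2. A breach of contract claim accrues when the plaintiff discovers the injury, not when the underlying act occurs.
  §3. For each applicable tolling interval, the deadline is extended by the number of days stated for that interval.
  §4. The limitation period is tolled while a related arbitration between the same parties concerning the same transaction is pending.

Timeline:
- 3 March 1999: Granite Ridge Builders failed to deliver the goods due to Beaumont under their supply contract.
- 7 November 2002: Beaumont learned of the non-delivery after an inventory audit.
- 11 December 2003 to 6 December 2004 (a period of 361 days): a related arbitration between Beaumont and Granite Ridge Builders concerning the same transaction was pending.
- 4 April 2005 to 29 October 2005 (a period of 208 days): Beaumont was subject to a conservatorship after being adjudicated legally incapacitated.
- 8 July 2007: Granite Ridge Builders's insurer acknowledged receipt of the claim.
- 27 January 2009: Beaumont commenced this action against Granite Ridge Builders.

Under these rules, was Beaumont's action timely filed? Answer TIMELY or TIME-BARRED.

Under the discovery rule, the claim accrued on 7 November 2002, when Beaumont discovered the injury — not on the 3 March 1999 date of the underlying act.
The untolled deadline — 5 years after 7 November 2002 — is 7 November 2007.
Because the pending related arbitration ran from 11 December 2003 to 6 December 2004, the deadline is extended by 361 days to 2 November 2008.
Although the plaintiff's incapacity ran from 4 April 2005 to 29 October 2005, the stated rules do not make that a tolling event, so it is disregarded.
Nothing else in the chronology tolls or restarts the period.
The 27 January 2009 filing falls after the 2 November 2008 deadline; the claim is time-barred.

TIME-BARRED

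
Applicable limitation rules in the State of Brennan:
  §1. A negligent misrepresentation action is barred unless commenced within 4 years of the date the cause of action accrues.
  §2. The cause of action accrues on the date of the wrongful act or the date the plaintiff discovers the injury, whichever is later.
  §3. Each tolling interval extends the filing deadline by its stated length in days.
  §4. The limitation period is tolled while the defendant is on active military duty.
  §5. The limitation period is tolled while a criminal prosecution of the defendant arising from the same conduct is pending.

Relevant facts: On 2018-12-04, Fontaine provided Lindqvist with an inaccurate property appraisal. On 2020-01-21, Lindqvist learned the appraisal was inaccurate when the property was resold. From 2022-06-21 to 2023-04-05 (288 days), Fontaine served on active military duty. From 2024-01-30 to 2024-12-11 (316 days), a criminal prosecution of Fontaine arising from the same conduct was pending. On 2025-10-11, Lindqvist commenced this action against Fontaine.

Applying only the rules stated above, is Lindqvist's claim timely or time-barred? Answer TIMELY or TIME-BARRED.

TIME-BARRED

The claim accrued on 2020-01-21 — the later of the 2018-12-04 act and the 2020-01-21 discovery.
4 years from 2020-01-21 is 2024-01-21.
Because the defendant's active military service ran from 2022-06-21 to 2023-04-05, the deadline is extended by 288 days to 2024-11-04.
Because the pending criminal prosecution ran from 2024-01-30 to 2024-12-11, the deadline is extended by 316 days to 2025-09-16.
Lindqvist filed on 2025-10-11, after the 2025-09-16 deadline, so the action is time-barred.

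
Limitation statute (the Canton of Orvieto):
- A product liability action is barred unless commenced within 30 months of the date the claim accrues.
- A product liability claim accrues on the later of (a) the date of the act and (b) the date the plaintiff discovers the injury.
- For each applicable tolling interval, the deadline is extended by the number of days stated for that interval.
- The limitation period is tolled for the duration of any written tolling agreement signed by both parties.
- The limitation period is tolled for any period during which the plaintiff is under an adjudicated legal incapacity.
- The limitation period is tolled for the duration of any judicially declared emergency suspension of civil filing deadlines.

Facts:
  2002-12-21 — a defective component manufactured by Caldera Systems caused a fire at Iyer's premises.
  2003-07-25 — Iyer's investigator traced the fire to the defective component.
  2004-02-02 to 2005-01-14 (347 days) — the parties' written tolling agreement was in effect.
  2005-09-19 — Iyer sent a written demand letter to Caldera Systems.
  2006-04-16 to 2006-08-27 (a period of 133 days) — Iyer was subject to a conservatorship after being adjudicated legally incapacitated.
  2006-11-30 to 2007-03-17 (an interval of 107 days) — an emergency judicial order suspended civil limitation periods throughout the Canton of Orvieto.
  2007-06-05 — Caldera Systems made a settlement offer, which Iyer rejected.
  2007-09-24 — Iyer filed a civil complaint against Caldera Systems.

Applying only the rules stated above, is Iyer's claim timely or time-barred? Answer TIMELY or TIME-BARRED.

TIME-BARRED

Because discovery on 2003-07-25 post-dates the 2002-12-21 act, accrual under the later-of rule falls on 2003-07-25.
The untolled deadline — 30 months after 2003-07-25 — is 2006-01-25.
The period was tolled for 347 days by the written tolling agreement (2004-02-02 to 2005-01-14), pushing the deadline to 2007-01-07.
The plaintiff's legal incapacity from 2006-04-16 to 2006-08-27 tolled the period for 133 days, extending the deadline to 2007-05-20.
The period was tolled for 107 days by the emergency suspension of filing deadlines (2006-11-30 to 2007-03-17), pushing the deadline to 2007-09-04.
None of the other events listed affects the running of the period under the stated rules.
The 2007-09-24 filing falls after the 2007-09-04 deadline; the claim is time-barred.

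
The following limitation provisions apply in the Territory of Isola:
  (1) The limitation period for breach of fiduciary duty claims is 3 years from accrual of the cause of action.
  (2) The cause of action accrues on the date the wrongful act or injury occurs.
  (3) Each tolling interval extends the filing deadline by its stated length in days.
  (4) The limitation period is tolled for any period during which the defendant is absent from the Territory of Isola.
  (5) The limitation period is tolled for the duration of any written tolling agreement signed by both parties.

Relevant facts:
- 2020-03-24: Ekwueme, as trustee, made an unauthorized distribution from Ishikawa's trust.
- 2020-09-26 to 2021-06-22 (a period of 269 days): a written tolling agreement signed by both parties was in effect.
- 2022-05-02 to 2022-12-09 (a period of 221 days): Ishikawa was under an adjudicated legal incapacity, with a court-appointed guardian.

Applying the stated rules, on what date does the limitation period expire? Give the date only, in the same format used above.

The limitation period began to run on 2020-03-24.
Adding the 3 years base period to 2020-03-24 gives a deadline of 2023-03-24, before any tolling.
The written tolling agreement from 2020-09-26 to 2021-06-22 tolled the period for 269 days, extending the deadline to 2023-12-18.
Although the plaintiff's incapacity ran from 2022-05-02 to 2022-12-09, the stated rules do not make that a tolling event, so it is disregarded.

2023-12-18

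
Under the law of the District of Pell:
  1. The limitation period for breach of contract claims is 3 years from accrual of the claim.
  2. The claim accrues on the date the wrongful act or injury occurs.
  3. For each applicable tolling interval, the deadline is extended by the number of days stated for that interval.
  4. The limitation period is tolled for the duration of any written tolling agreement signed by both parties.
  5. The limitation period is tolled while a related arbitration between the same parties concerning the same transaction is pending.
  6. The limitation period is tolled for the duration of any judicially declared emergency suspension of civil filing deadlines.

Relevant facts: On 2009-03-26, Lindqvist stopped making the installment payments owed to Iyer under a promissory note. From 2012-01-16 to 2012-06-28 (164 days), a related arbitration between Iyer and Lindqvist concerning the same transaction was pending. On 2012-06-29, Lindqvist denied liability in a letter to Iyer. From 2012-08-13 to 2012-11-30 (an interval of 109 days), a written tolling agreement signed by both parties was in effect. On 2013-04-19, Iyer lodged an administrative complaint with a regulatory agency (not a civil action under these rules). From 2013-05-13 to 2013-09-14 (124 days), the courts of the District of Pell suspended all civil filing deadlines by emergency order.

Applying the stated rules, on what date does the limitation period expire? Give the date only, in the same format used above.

2012-12-24

The claim accrued on 2009-03-26, the date of the act.
The untolled deadline — 3 years after 2009-03-26 — is 2012-03-26.
The pending related arbitration from 2012-01-16 to 2012-06-28 tolled the period for 164 days, extending the deadline to 2012-09-06.
Because the written tolling agreement ran from 2012-08-13 to 2012-11-30, the deadline is extended by 109 days to 2012-12-24.
The emergency suspension of filing deadlines from 2013-05-13 to 2013-09-14 began after the period had already run on 2012-12-24, so it has no tolling effect.
None of the other events listed affects the running of the period under the stated rules.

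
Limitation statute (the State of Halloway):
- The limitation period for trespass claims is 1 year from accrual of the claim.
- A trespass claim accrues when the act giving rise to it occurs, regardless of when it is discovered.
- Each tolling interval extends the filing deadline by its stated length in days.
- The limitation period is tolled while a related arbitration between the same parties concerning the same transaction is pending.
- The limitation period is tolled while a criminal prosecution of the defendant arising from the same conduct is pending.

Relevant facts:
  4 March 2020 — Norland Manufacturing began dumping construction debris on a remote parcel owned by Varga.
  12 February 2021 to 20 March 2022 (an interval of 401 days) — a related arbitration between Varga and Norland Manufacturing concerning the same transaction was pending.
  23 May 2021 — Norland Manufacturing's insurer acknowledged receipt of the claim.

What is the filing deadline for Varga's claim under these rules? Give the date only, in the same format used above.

The claim accrued on 4 March 2020, the date of the act.
Adding the 1 year base period to 4 March 2020 gives a deadline of 4 March 2021, before any tolling.
Because the pending related arbitration ran from 12 February 2021 to 20 March 2022, the deadline is extended by 401 days to 9 April 2022.
None of the other events listed affects the running of the period under the stated rules.

9 April 2022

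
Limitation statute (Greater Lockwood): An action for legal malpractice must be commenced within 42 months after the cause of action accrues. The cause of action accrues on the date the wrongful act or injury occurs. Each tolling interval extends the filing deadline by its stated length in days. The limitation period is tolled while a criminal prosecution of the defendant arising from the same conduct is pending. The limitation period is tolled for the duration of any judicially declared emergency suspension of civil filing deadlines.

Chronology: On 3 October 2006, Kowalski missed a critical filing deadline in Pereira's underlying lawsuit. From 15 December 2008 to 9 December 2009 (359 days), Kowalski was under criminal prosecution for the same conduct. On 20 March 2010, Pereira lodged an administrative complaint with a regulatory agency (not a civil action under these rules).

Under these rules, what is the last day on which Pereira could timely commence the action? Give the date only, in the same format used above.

28 March 2011

The cause of action accrued on 3 October 2006, the date of the act.
Adding the 42 months base period to 3 October 2006 gives a deadline of 3 April 2010, before any tolling.
The period was tolled for 359 days by the pending criminal prosecution (15 December 2008 to 9 December 2009), pushing the deadline to 28 March 2011.
The other events in the timeline have no effect on the limitation period under the stated rules.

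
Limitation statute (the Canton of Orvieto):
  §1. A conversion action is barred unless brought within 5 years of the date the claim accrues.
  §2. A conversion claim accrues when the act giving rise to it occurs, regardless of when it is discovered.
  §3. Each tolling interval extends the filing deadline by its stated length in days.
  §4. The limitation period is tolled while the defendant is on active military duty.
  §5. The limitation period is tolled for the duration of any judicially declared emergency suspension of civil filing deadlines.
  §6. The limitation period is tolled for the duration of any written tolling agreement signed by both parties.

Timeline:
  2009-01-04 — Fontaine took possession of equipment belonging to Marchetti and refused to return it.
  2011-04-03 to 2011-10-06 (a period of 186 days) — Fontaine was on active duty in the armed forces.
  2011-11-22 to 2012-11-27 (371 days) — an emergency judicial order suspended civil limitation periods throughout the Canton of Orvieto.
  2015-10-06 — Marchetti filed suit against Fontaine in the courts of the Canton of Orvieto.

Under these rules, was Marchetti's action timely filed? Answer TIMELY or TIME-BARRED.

The claim accrued on 2009-01-04, the date of the act.
5 years from 2009-01-04 is 2014-01-04.
The defendant's active military service from 2011-04-03 to 2011-10-06 tolled the period for 186 days, extending the deadline to 2014-07-09.
Because the emergency suspension of filing deadlines ran from 2011-11-22 to 2012-11-27, the deadline is extended by 371 days to 2015-07-15.
Filing on 2015-10-06 missed the 2015-07-15 deadline — the action is time-barred.

TIME-BARRED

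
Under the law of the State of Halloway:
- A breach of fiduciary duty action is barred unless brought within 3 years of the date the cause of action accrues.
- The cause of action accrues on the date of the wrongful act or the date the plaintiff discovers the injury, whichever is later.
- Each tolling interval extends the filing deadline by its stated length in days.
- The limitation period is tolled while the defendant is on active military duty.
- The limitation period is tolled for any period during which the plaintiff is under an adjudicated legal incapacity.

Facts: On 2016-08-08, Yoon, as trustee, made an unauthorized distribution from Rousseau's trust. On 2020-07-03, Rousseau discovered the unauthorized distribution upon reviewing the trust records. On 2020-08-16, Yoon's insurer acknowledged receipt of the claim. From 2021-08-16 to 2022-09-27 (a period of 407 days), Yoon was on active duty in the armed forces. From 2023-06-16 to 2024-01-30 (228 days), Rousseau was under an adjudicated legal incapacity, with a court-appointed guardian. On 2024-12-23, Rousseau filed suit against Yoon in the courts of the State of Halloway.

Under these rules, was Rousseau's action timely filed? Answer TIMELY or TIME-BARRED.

The claim accrued on 2020-07-03 — the later of the 2016-08-08 act and the 2020-07-03 discovery.
Adding the 3 years base period to 2020-07-03 gives a deadline of 2023-07-03, before any tolling.
The period was tolled for 407 days by the defendant's active military service (2021-08-16 to 2022-09-27), pushing the deadline to 2024-08-13.
Because the plaintiff's legal incapacity ran from 2023-06-16 to 2024-01-30, the deadline is extended by 228 days to 2025-03-29.
None of the other events listed affects the running of the period under the stated rules.
The 2024-12-23 filing precedes the 2025-03-29 deadline; the claim is timely.

TIMELY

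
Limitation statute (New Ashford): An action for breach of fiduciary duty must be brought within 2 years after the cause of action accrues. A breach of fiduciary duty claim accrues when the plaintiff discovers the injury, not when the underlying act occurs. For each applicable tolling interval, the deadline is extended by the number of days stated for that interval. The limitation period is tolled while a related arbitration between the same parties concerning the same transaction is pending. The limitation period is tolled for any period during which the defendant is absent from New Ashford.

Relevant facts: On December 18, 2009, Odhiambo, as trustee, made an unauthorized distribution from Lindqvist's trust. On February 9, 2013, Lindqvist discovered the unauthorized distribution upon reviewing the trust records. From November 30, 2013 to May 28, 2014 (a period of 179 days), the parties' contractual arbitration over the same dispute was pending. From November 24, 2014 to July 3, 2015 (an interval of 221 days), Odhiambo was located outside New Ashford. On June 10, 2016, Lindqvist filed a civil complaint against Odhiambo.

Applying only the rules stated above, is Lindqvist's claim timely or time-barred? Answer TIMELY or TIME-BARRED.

TIME-BARRED

Accrual is tied to discovery, so the period began on February 9, 2013 rather than on December 18, 2009 when the act occurred.
Adding the 2 years base period to February 9, 2013 gives a deadline of February 9, 2015, before any tolling.
The pending related arbitration from November 30, 2013 to May 28, 2014 tolled the period for 179 days, extending the deadline to August 7, 2015.
The period was tolled for 221 days by the defendant's absence from the jurisdiction (November 24, 2014 to July 3, 2015), pushing the deadline to March 15, 2016.
Lindqvist filed on June 10, 2016, after the March 15, 2016 deadline, so the action is time-barred.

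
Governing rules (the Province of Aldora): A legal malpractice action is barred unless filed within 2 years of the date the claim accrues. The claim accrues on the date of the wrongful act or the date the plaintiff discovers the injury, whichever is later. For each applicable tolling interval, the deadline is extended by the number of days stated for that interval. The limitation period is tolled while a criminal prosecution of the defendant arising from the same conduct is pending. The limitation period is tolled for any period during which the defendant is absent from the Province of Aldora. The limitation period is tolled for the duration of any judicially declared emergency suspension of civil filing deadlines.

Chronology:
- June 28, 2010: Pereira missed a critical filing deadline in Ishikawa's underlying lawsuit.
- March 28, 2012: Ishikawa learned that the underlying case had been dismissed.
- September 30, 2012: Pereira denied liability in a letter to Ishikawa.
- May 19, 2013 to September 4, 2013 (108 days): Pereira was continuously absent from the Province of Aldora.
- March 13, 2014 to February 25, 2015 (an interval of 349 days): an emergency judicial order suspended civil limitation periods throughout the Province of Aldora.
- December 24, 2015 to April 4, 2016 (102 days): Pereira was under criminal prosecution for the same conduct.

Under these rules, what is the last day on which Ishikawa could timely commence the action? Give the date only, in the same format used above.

June 28, 2015

The claim accrued on March 28, 2012 — the later of the June 28, 2010 act and the March 28, 2012 discovery.
The untolled deadline — 2 years after March 28, 2012 — is March 28, 2014.
The period was tolled for 108 days by the defendant's absence from the jurisdiction (May 19, 2013 to September 4, 2013), pushing the deadline to July 14, 2014.
The emergency suspension of filing deadlines from March 13, 2014 to February 25, 2015 tolled the period for 349 days, extending the deadline to June 28, 2015.
The pending criminal prosecution starting December 24, 2015 came too late — the period had run on June 28, 2015 — and so does not extend the deadline.
The other events in the timeline have no effect on the limitation period under the stated rules.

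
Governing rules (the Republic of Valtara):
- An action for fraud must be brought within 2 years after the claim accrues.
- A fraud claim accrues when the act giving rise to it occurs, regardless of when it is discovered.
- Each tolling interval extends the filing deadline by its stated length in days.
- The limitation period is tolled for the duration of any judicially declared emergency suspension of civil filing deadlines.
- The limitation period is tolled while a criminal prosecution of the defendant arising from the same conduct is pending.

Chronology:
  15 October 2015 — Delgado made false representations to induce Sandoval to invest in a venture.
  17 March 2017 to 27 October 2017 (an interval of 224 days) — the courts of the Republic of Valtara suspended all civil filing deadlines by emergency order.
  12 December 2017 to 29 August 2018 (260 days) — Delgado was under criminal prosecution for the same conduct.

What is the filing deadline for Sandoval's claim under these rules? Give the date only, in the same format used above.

The claim accrued on 15 October 2015, the date of the act.
The untolled deadline — 2 years after 15 October 2015 — is 15 October 2017.
The emergency suspension of filing deadlines from 17 March 2017 to 27 October 2017 tolled the period for 224 days, extending the deadline to 27 May 2018.
The pending criminal prosecution from 12 December 2017 to 29 August 2018 tolled the period for 260 days, extending the deadline to 11 February 2019.

11 February 2019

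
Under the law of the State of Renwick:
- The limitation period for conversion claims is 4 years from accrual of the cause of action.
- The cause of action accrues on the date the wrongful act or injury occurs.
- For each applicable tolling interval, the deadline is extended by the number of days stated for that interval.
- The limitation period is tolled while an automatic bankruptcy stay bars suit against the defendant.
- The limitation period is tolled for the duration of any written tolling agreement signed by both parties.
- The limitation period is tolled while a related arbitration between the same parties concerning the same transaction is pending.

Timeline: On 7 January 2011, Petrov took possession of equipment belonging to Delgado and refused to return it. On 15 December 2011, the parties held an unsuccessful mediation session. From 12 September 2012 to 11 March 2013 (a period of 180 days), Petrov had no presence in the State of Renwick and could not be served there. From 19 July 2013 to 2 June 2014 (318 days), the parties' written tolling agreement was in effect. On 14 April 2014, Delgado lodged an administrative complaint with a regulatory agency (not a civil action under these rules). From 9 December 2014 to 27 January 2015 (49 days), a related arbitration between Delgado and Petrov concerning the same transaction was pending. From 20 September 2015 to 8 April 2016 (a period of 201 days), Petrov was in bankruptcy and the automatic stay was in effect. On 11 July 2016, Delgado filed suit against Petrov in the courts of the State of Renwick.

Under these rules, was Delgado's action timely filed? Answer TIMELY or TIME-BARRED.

The cause of action accrued on 7 January 2011, the date of the act.
Adding the 4 years base period to 7 January 2011 gives a deadline of 7 January 2015, before any tolling.
The period was tolled for 318 days by the written tolling agreement (19 July 2013 to 2 June 2014), pushing the deadline to 21 November 2015.
The period was tolled for 49 days by the pending related arbitration (9 December 2014 to 27 January 2015), pushing the deadline to 9 January 2016.
Because the automatic bankruptcy stay ran from 20 September 2015 to 8 April 2016, the deadline is extended by 201 days to 28 July 2016.
The defendant's absence from the jurisdiction from 12 September 2012 to 11 March 2013 does not toll the period, because no stated rule makes the defendant's absence a tolling event.
The other events in the timeline have no effect on the limitation period under the stated rules.
The 11 July 2016 filing precedes the 28 July 2016 deadline; the claim is timely.

TIMELY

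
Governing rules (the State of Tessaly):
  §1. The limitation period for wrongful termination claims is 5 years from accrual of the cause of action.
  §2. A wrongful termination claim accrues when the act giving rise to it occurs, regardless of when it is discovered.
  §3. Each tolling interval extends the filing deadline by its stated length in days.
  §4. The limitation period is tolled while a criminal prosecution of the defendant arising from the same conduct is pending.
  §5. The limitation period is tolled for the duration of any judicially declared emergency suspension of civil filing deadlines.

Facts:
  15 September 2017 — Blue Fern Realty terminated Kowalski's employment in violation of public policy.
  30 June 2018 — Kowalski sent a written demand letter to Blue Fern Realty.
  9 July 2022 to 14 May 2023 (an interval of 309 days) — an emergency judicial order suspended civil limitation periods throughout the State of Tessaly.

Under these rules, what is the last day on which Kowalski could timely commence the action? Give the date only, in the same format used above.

The claim accrued on 15 September 2017, when the wrongful act occurred.
5 years from 15 September 2017 is 15 September 2022.
Because the emergency suspension of filing deadlines ran from 9 July 2022 to 14 May 2023, the deadline is extended by 309 days to 21 July 2023.
The other events in the timeline have no effect on the limitation period under the stated rules.

21 July 2023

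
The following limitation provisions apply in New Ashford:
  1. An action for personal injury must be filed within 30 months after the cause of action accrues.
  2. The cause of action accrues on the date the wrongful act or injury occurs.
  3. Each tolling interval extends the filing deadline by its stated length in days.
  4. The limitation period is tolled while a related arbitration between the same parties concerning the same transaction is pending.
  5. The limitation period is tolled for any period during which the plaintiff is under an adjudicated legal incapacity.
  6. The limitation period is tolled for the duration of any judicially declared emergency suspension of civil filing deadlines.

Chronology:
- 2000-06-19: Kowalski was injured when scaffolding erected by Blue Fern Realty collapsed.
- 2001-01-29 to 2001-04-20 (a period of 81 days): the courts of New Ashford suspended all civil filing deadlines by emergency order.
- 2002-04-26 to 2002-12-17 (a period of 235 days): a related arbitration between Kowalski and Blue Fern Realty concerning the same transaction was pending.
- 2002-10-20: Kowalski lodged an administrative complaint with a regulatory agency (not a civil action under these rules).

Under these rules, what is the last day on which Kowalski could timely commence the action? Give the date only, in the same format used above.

2003-10-31

The cause of action accrued on 2000-06-19, the date of the act.
Adding the 30 months base period to 2000-06-19 gives a deadline of 2002-12-19, before any tolling.
The emergency suspension of filing deadlines from 2001-01-29 to 2001-04-20 tolled the period for 81 days, extending the deadline to 2003-03-10.
The period was tolled for 235 days by the pending related arbitration (2002-04-26 to 2002-12-17), pushing the deadline to 2003-10-31.
Nothing else in the chronology tolls or restarts the period.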